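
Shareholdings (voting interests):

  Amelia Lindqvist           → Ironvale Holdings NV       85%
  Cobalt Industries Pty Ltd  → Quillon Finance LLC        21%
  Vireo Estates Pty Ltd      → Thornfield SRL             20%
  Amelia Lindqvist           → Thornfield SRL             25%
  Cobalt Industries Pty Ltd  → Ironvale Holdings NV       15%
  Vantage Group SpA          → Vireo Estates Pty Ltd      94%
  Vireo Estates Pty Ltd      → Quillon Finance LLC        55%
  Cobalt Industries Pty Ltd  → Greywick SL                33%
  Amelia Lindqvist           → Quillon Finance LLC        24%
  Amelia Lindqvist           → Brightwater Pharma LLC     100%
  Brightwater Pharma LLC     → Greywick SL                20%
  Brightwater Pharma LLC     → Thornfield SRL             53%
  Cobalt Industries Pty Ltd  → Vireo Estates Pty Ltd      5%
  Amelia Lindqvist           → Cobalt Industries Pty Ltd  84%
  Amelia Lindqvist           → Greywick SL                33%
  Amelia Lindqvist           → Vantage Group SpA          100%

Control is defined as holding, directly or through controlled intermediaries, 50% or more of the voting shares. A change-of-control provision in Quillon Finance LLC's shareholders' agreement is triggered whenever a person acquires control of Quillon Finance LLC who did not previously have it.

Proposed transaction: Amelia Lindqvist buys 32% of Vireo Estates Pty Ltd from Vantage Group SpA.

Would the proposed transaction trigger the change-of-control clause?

The purchase adds only to Amelia's holdings (Vantage's stake shrinks), so Amelia is the only person who could newly come to control Quillon.
Amelia holds 84% of Cobalt, so Amelia controls Cobalt.
Amelia holds 100% of Vantage, so Amelia controls Vantage.
Vantage and Cobalt together hold 94% + 5% = 99% of Vireo, so Amelia controls Vireo.
Cobalt and Amelia and Vireo together hold 21% + 24% + 55% = 100% of Quillon, so Amelia controls Quillon.
So Amelia already controls Quillon before the transaction.
After the purchase, Amelia holds 32% of Vireo directly, and Vantage's stake falls to 62%.
Amelia controlled Quillon already, so this is not a new person acquiring control; every other person's position is unchanged or reduced.
No new person acquires control, so the clause is not triggered.

No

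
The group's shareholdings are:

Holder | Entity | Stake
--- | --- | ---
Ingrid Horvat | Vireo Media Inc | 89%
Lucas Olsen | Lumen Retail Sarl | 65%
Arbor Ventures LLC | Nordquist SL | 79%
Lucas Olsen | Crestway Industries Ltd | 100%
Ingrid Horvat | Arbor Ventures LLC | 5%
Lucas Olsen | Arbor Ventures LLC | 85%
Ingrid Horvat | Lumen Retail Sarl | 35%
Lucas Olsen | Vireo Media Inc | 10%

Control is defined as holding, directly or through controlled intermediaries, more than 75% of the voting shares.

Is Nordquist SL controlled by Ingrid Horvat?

No

Ingrid holds 89% of Vireo, so Ingrid controls Vireo.
Neither Ingrid nor any entity Ingrid controls holds any voting interest in Nordquist.
So Ingrid does not control Nordquist.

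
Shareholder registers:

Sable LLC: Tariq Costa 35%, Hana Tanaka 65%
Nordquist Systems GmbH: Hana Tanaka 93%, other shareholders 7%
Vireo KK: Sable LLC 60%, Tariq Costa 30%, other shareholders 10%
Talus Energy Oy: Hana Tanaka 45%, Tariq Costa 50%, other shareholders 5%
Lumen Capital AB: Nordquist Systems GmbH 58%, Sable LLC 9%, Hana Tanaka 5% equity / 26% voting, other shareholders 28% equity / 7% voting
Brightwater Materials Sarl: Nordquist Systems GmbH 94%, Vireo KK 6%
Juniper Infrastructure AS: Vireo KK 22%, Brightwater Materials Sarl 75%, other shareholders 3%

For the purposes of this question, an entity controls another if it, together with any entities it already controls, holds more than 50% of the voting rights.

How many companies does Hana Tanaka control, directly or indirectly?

Hana holds 65% of Sable, so Hana controls Sable.
Hana holds 93% of Nordquist, so Hana controls Nordquist.
Sable holds 60% of Vireo, so Hana controls Vireo.
Nordquist and Sable and Hana together hold 58% + 9% + 26% = 93% of Lumen, so Hana controls Lumen.
Nordquist and Vireo together hold 94% + 6% = 100% of Brightwater, so Hana controls Brightwater.
Vireo and Brightwater together hold 22% + 75% = 97% of Juniper, so Hana controls Juniper.
No other company's threshold is met.
Hana controls 6 companies.

6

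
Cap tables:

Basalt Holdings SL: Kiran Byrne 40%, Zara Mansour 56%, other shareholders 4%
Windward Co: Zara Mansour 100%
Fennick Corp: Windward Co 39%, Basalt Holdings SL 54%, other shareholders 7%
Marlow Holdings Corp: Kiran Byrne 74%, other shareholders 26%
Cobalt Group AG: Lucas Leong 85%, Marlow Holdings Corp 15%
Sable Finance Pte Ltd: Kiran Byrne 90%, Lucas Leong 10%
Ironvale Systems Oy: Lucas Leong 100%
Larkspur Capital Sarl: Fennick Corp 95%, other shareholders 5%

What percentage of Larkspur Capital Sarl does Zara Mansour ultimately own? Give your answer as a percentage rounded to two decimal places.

Zara reaches Larkspur along 2 paths.
Via Windward → Fennick: 100% × 39% × 95% = 37.05%.
Via Basalt → Fennick: 56% × 54% × 95% = 28.728%.
Total: 37.05% + 28.728% = 65.778%.
Rounded: 65.78%.

65.78%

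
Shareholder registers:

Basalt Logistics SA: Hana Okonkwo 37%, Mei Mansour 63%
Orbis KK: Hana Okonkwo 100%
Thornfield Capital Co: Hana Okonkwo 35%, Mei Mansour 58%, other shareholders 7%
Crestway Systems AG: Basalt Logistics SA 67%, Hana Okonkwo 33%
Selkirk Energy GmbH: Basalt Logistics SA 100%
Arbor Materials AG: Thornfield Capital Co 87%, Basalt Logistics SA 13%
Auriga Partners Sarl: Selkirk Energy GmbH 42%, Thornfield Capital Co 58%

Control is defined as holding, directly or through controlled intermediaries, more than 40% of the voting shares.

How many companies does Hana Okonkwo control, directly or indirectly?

1

Hana holds 100% of Orbis, so Hana controls Orbis.
No other company's threshold is met.
Hana controls 1 company.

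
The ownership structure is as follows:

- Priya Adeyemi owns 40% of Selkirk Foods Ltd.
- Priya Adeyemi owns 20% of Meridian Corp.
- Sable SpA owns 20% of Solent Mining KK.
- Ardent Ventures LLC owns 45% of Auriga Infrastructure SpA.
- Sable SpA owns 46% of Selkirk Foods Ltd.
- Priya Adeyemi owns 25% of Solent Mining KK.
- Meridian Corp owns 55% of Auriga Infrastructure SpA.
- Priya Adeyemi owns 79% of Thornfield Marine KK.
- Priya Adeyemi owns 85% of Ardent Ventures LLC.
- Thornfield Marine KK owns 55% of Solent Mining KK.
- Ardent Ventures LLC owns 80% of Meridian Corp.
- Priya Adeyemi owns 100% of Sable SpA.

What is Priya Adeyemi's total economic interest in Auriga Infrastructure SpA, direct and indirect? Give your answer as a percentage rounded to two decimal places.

Priya reaches Auriga along 3 paths.
Via Meridian: 20% × 55% = 11%.
Via Ardent → Meridian: 85% × 80% × 55% = 37.4%.
Via Ardent: 85% × 45% = 38.25%.
Total: 11% + 37.4% + 38.25% = 86.65%.

86.65%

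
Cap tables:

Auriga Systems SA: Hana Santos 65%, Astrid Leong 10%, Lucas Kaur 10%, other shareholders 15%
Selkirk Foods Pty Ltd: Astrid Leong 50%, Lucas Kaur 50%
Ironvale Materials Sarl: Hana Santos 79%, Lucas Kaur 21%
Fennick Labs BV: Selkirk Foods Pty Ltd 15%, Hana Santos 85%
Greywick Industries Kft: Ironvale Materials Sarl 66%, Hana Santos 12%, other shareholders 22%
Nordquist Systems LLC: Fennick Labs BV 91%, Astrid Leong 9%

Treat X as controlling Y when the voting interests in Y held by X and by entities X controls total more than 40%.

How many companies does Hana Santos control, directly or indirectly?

Hana holds 65% of Auriga, so Hana controls Auriga.
Hana holds 79% of Ironvale, so Hana controls Ironvale.
Hana holds 85% of Fennick, so Hana controls Fennick.
Ironvale and Hana together hold 66% + 12% = 78% of Greywick, so Hana controls Greywick.
Fennick holds 91% of Nordquist, so Hana controls Nordquist.
No other company's threshold is met.
Hana controls 5 companies.

5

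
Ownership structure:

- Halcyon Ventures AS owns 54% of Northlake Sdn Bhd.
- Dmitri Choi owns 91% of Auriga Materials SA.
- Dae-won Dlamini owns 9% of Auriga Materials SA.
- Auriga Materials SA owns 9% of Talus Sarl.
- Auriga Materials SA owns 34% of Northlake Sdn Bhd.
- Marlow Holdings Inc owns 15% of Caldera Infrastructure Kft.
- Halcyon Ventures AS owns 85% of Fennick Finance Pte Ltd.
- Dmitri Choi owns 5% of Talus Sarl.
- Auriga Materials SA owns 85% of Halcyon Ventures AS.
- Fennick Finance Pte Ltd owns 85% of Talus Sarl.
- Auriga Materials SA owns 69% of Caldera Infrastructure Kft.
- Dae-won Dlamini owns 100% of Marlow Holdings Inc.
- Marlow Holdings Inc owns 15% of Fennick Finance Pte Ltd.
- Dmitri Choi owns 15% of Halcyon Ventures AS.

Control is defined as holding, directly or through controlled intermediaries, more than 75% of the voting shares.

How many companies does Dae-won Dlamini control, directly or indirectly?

1

Dae-won holds 100% of Marlow, so Dae-won controls Marlow.
No other company's threshold is met.
Dae-won controls 1 company.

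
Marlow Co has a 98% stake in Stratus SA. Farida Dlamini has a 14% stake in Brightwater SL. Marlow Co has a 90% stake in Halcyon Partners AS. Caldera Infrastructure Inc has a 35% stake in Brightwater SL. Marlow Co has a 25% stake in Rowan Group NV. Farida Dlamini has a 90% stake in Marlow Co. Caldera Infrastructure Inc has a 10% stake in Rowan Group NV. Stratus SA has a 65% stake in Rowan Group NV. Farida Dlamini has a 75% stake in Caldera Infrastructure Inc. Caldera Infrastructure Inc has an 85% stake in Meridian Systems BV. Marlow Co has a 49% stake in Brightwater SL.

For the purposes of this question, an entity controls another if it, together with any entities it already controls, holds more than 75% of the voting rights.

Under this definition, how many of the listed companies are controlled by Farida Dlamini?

4

Farida holds 90% of Marlow, so Farida controls Marlow.
Marlow holds 98% of Stratus, so Farida controls Stratus.
Marlow holds 90% of Halcyon, so Farida controls Halcyon.
Marlow and Stratus together hold 25% + 65% = 90% of Rowan, so Farida controls Rowan.
No other company's threshold is met.
Farida controls 4 companies.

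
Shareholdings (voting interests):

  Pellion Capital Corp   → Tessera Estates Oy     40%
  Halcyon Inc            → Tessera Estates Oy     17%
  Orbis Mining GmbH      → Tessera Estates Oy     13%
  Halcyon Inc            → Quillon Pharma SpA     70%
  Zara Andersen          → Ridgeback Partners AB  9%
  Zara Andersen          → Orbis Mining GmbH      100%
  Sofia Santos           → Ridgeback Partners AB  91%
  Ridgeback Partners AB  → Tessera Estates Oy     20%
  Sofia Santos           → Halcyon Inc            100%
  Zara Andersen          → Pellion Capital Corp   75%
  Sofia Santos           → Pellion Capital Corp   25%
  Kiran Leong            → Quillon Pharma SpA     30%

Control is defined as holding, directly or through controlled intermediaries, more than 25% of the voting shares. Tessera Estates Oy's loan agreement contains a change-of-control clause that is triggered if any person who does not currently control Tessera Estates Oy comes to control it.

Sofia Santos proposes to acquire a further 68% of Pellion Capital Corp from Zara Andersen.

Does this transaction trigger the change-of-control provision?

No

The purchase adds only to Sofia's holdings (Zara's stake shrinks), so Sofia is the only person who could newly come to control Tessera.
Sofia holds 100% of Halcyon, so Sofia controls Halcyon.
Sofia holds 91% of Ridgeback, so Sofia controls Ridgeback.
Halcyon and Ridgeback together hold 17% + 20% = 37% of Tessera, so Sofia controls Tessera.
So Sofia already controls Tessera before the transaction.
After the purchase, Sofia's direct stake in Pellion rises to 25% + 68% = 93%, and Zara's stake falls to 7%.
Sofia controlled Tessera already, so this is not a new person acquiring control; every other person's position is unchanged or reduced.
No new person acquires control, so the clause is not triggered.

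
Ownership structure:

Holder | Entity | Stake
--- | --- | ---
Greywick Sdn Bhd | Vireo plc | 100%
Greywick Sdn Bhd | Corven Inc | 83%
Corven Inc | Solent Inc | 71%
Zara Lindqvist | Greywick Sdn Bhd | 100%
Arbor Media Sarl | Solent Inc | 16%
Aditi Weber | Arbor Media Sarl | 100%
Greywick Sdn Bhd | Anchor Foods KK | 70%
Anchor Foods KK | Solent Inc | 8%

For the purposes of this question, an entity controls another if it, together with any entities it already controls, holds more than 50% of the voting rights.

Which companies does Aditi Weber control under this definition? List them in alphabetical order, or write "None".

Aditi holds 100% of Arbor, so Aditi controls Arbor.
No other company's threshold is met.

Arbor Media Sarl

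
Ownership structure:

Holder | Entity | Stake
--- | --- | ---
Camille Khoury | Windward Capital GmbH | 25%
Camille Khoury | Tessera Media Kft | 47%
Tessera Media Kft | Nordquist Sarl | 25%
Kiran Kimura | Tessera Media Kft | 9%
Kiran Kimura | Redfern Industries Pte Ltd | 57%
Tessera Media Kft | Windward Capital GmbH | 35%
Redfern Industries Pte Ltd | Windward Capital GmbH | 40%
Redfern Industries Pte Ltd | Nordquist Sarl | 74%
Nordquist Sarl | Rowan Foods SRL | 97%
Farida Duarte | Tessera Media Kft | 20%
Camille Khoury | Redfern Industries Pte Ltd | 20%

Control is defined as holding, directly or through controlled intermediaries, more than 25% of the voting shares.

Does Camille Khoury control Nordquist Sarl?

No

Camille holds 47% of Tessera, so Camille controls Tessera.
Camille and Tessera together hold 25% + 35% = 60% of Windward, so Camille controls Windward.
In Nordquist, Camille's side holds only 25%, not > 25%.
So Camille does not control Nordquist.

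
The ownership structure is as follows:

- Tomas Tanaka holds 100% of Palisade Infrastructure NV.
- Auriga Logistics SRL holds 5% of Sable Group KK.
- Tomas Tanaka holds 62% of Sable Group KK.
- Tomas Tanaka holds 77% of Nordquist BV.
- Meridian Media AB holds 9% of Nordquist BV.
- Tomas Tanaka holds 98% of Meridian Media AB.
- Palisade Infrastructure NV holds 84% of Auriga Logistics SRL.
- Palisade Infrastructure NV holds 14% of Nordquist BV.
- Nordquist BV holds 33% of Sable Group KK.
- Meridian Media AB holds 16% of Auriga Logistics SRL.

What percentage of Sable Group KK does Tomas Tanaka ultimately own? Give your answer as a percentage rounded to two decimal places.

99.92%

Tomas reaches Sable along 6 paths.
Via Meridian → Nordquist: 98% × 9% × 33% = 2.9106%.
Via Palisade → Nordquist: 100% × 14% × 33% = 4.62%.
Via Nordquist: 77% × 33% = 25.41%.
Direct stake: 62% = 62%.
Via Meridian → Auriga: 98% × 16% × 5% = 0.784%.
Via Palisade → Auriga: 100% × 84% × 5% = 4.2%.
Total: 2.9106% + 4.62% + 25.41% + 62% + 0.784% + 4.2% = 99.9246%.
Rounded: 99.92%.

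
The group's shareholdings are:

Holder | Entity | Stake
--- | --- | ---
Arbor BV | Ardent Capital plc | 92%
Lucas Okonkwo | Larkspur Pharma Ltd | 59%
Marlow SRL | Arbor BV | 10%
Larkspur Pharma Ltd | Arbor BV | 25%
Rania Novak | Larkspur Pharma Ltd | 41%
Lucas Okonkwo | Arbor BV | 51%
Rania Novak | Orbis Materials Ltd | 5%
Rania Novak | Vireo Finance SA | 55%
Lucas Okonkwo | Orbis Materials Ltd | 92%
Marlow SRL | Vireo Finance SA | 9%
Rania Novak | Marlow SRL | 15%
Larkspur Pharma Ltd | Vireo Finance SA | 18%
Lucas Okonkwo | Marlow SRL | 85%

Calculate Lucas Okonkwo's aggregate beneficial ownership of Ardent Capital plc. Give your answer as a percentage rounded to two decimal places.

Lucas reaches Ardent along 3 paths.
Via Marlow → Arbor: 85% × 10% × 92% = 7.82%.
Via Arbor: 51% × 92% = 46.92%.
Via Larkspur → Arbor: 59% × 25% × 92% = 13.57%.
Total: 7.82% + 46.92% + 13.57% = 68.31%.

68.31%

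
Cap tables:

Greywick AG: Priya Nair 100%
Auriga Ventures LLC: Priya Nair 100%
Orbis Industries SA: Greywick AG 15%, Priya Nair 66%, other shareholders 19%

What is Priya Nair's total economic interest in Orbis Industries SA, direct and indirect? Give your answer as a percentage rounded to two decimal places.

81.00%

Priya reaches Orbis along 2 paths.
Via Greywick: 100% × 15% = 15%.
Direct stake: 66% = 66%.
Total: 15% + 66% = 81%.
Rounded: 81.00%.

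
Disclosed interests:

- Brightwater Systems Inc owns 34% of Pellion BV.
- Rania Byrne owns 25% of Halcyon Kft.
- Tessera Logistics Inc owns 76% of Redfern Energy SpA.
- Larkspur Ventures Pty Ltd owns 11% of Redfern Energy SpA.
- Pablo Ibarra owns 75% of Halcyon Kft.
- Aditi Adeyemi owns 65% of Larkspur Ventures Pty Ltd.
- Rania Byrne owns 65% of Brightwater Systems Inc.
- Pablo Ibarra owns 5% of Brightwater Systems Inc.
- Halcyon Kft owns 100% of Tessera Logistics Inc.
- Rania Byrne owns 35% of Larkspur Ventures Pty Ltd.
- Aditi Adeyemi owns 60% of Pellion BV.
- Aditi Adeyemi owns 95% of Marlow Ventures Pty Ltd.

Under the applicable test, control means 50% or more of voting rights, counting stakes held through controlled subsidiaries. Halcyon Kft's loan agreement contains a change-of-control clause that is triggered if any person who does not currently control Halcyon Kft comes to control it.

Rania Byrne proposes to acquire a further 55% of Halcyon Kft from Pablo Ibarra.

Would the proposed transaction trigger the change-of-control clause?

The purchase adds only to Rania's holdings (Pablo's stake shrinks), so Rania is the only person who could newly come to control Halcyon.
Rania holds 65% of Brightwater, so Rania controls Brightwater.
In Halcyon, Rania's side holds only 25%, not ≥ 50%.
So before the transaction, Rania does not control Halcyon.
After the purchase, Rania's direct stake in Halcyon rises to 25% + 55% = 80%, and Pablo's stake falls to 20%.
Rania holds 80% of Halcyon, so Rania controls Halcyon.
Rania did not control Halcyon before and does after, so the clause is triggered.

Yes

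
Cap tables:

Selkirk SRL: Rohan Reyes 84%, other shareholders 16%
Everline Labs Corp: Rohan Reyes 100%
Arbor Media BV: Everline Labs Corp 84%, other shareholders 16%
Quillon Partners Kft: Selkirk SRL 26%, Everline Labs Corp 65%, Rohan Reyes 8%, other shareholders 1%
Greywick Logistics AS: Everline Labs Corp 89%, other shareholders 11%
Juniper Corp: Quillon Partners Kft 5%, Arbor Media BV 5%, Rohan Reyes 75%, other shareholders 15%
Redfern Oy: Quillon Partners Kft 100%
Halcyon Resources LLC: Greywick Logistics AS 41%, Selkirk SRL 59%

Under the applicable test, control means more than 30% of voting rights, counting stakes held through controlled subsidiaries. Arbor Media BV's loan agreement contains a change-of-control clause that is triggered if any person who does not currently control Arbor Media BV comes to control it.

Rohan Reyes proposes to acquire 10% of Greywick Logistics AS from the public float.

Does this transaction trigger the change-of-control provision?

The purchase changes only Rohan's holdings, so Rohan is the only person who could newly come to control Arbor.
Rohan holds 100% of Everline, so Rohan controls Everline.
Everline holds 84% of Arbor, so Rohan controls Arbor.
So Rohan already controls Arbor before the transaction.
After the purchase, Rohan holds 10% of Greywick directly.
Rohan controlled Arbor already, so this is not a new person acquiring control; every other person's position is unchanged or reduced.
No new person acquires control, so the clause is not triggered.

No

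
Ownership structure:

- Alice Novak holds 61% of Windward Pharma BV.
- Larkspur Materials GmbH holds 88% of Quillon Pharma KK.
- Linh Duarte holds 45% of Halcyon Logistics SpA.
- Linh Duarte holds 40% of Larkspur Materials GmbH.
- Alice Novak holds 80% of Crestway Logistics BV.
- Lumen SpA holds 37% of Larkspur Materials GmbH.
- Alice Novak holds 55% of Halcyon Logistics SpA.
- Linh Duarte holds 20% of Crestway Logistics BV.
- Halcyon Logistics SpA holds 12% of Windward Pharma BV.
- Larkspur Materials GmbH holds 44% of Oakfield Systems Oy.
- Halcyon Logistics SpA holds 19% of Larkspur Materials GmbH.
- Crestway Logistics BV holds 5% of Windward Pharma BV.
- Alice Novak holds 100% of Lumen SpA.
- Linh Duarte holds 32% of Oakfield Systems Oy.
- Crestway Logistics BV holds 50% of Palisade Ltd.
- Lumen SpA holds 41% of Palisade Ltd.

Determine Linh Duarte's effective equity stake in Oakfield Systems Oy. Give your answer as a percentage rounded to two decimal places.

Linh reaches Oakfield along 3 paths.
Via Larkspur: 40% × 44% = 17.6%.
Via Halcyon → Larkspur: 45% × 19% × 44% = 3.762%.
Direct stake: 32% = 32%.
Total: 17.6% + 3.762% + 32% = 53.362%.
Rounded: 53.36%.

53.36%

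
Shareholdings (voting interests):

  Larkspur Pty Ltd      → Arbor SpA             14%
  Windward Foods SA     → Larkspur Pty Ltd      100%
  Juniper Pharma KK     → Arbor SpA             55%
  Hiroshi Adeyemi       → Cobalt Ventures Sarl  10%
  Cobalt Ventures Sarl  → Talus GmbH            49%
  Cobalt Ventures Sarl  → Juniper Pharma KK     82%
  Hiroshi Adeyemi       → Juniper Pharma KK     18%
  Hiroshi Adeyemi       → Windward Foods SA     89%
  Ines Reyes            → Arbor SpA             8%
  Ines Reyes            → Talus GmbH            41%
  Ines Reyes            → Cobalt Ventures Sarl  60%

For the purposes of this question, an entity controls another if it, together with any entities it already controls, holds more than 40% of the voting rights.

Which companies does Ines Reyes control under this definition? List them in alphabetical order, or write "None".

Arbor SpA, Cobalt Ventures Sarl, Juniper Pharma KK, Talus GmbH

Ines holds 60% of Cobalt, so Ines controls Cobalt.
Cobalt and Ines together hold 49% + 41% = 90% of Talus, so Ines controls Talus.
Cobalt holds 82% of Juniper, so Ines controls Juniper.
Juniper and Ines together hold 55% + 8% = 63% of Arbor, so Ines controls Arbor.
No other company's threshold is met.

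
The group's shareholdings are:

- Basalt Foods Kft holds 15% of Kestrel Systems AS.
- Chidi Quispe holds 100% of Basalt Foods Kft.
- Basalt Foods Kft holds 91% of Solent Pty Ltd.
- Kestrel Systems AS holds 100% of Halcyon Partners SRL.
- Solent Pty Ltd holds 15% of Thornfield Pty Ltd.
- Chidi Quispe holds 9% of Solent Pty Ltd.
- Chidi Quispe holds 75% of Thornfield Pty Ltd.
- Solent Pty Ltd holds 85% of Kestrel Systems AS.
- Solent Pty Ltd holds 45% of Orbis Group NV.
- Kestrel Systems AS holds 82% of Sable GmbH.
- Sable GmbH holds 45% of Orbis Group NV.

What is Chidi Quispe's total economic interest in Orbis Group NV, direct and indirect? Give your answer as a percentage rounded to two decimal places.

Chidi reaches Orbis along 5 paths.
Via Basalt → Solent → Kestrel → Sable: 100% × 91% × 85% × 82% × 45% = 28.54215%.
Via Solent → Kestrel → Sable: 9% × 85% × 82% × 45% = 2.82285%.
Via Basalt → Kestrel → Sable: 100% × 15% × 82% × 45% = 5.535%.
Via Basalt → Solent: 100% × 91% × 45% = 40.95%.
Via Solent: 9% × 45% = 4.05%.
Total: 28.54215% + 2.82285% + 5.535% + 40.95% + 4.05% = 81.9%.
Rounded: 81.90%.

81.90%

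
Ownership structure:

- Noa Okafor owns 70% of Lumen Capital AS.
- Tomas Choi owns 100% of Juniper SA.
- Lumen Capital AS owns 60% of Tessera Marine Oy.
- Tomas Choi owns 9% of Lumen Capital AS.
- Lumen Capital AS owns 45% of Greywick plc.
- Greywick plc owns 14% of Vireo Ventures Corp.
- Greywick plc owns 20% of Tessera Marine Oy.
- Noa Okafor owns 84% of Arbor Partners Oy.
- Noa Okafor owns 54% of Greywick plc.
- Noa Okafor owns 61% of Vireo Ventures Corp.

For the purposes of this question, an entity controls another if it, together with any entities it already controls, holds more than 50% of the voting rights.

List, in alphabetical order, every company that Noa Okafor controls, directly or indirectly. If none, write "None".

Noa holds 70% of Lumen, so Noa controls Lumen.
Noa holds 84% of Arbor, so Noa controls Arbor.
Lumen and Noa together hold 45% + 54% = 99% of Greywick, so Noa controls Greywick.
Greywick and Lumen together hold 20% + 60% = 80% of Tessera, so Noa controls Tessera.
Greywick and Noa together hold 14% + 61% = 75% of Vireo, so Noa controls Vireo.
No other company's threshold is met.

Arbor Partners Oy, Greywick plc, Lumen Capital AS, Tessera Marine Oy, Vireo Ventures Corp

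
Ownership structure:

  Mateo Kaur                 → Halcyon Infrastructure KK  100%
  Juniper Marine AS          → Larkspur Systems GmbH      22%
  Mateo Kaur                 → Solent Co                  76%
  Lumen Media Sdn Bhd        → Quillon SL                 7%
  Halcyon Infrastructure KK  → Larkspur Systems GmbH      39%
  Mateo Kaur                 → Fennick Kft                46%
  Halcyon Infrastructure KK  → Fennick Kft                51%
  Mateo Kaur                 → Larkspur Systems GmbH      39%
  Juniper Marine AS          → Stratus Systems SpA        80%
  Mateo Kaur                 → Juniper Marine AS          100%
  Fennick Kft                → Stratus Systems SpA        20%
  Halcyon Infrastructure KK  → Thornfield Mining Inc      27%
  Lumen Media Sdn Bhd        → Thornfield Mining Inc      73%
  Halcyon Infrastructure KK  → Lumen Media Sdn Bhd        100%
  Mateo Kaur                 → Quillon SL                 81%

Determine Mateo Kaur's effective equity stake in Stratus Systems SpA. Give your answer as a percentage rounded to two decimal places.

Mateo reaches Stratus along 3 paths.
Via Juniper: 100% × 80% = 80%.
Via Fennick: 46% × 20% = 9.2%.
Via Halcyon → Fennick: 100% × 51% × 20% = 10.2%.
Total: 80% + 9.2% + 10.2% = 99.4%.
Rounded: 99.40%.

99.40%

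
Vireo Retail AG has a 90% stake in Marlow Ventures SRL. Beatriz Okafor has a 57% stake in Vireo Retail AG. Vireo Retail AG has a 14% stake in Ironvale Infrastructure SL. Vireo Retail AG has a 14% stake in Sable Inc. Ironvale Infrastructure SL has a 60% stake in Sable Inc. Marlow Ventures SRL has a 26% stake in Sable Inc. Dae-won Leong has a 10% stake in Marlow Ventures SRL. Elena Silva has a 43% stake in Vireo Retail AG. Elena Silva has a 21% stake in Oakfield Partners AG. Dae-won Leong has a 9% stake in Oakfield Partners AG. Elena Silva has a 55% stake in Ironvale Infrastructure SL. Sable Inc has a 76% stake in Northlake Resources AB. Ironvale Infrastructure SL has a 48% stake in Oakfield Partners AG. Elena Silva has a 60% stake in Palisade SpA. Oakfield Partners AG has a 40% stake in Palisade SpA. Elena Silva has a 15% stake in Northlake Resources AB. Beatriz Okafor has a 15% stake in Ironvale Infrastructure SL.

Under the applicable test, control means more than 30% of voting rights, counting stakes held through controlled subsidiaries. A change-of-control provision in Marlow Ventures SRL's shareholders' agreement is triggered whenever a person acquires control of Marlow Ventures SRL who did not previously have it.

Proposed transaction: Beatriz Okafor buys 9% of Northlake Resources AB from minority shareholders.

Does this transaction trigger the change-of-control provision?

No

The purchase changes only Beatriz's holdings, so Beatriz is the only person who could newly come to control Marlow.
Beatriz holds 57% of Vireo, so Beatriz controls Vireo.
Vireo holds 90% of Marlow, so Beatriz controls Marlow.
So Beatriz already controls Marlow before the transaction.
After the purchase, Beatriz holds 9% of Northlake directly.
Beatriz controlled Marlow already, so this is not a new person acquiring control; every other person's position is unchanged or reduced.
No new person acquires control, so the clause is not triggered.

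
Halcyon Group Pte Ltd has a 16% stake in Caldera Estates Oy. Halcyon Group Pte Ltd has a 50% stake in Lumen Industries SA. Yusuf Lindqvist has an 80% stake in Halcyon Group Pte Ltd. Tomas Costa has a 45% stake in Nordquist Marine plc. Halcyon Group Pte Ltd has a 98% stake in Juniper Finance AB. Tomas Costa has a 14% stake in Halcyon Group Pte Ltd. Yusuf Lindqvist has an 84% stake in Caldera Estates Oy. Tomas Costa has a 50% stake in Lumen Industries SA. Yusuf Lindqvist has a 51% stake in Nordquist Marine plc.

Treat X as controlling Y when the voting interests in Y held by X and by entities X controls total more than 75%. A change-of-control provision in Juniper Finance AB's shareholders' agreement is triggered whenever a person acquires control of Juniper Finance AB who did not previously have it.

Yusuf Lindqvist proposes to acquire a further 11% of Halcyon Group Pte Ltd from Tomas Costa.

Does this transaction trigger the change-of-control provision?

The purchase adds only to Yusuf's holdings (Tomas's stake shrinks), so Yusuf is the only person who could newly come to control Juniper.
Yusuf holds 80% of Halcyon, so Yusuf controls Halcyon.
Halcyon holds 98% of Juniper, so Yusuf controls Juniper.
So Yusuf already controls Juniper before the transaction.
After the purchase, Yusuf's direct stake in Halcyon rises to 80% + 11% = 91%, and Tomas's stake falls to 3%.
Yusuf controlled Juniper already, so this is not a new person acquiring control; every other person's position is unchanged or reduced.
No new person acquires control, so the clause is not triggered.

No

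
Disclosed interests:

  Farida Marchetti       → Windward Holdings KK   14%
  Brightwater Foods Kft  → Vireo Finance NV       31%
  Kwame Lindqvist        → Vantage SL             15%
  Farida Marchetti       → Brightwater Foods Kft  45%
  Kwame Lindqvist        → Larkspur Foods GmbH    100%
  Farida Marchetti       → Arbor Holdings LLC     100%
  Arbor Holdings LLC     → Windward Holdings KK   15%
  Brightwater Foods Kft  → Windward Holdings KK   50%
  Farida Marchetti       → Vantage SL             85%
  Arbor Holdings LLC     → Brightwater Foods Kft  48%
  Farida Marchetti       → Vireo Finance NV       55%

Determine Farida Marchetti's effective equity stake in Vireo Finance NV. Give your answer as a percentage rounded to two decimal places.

Farida reaches Vireo along 3 paths.
Direct stake: 55% = 55%.
Via Arbor → Brightwater: 100% × 48% × 31% = 14.88%.
Via Brightwater: 45% × 31% = 13.95%.
Total: 55% + 14.88% + 13.95% = 83.83%.

83.83%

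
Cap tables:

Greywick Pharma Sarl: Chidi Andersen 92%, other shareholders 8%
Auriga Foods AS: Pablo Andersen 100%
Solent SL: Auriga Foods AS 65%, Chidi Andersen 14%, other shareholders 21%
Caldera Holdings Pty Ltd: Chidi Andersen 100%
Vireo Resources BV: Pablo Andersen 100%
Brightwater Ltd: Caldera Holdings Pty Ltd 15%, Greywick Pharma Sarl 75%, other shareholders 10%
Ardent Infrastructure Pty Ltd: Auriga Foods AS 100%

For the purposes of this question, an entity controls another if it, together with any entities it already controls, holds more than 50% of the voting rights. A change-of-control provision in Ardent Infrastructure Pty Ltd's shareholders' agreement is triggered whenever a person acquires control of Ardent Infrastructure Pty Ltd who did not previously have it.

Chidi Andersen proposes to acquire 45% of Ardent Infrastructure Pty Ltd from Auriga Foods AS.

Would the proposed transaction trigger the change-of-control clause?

No

The purchase adds only to Chidi's holdings (Auriga's stake shrinks), so Chidi is the only person who could newly come to control Ardent.
Chidi holds 92% of Greywick, so Chidi controls Greywick.
Chidi holds 100% of Caldera, so Chidi controls Caldera.
Caldera and Greywick together hold 15% + 75% = 90% of Brightwater, so Chidi controls Brightwater.
Neither Chidi nor any entity Chidi controls holds any voting interest in Ardent.
So before the transaction, Chidi does not control Ardent.
After the purchase, Chidi holds 45% of Ardent directly, and Auriga's stake falls to 55%.
After the transaction, Chidi's side holds 45% of Ardent, not > 50%, so Chidi still does not control Ardent.
No new person acquires control, so the clause is not triggered.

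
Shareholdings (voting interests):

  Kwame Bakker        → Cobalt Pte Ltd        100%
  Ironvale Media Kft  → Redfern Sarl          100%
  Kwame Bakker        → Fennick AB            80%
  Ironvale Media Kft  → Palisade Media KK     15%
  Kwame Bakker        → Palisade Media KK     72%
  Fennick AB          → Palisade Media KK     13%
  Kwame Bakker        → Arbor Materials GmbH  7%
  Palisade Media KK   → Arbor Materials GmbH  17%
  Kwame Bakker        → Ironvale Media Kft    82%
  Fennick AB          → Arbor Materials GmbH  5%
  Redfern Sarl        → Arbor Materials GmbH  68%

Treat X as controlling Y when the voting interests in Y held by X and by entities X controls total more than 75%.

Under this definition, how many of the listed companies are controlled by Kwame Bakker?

6

Kwame holds 80% of Fennick, so Kwame controls Fennick.
Kwame holds 100% of Cobalt, so Kwame controls Cobalt.
Kwame holds 82% of Ironvale, so Kwame controls Ironvale.
Ironvale holds 100% of Redfern, so Kwame controls Redfern.
Ironvale and Kwame and Fennick together hold 15% + 72% + 13% = 100% of Palisade, so Kwame controls Palisade.
Fennick and Palisade and Redfern and Kwame together hold 5% + 17% + 68% + 7% = 97% of Arbor, so Kwame controls Arbor.
Kwame controls 6 companies.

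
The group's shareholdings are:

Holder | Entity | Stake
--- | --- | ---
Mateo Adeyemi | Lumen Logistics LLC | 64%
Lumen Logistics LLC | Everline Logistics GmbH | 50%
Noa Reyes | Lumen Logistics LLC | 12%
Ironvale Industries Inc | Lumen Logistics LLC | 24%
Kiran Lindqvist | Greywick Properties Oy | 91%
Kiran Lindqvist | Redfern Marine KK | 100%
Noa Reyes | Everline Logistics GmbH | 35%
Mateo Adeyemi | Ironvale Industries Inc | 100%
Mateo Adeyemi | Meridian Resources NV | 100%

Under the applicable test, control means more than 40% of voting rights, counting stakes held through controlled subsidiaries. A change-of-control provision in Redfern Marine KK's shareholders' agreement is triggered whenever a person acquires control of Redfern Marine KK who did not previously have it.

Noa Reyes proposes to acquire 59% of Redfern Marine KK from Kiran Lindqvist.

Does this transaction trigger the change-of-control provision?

The purchase adds only to Noa's holdings (Kiran's stake shrinks), so Noa is the only person who could newly come to control Redfern.
Noa's largest direct stake is 35% in Everline, which does not meet the threshold, so Noa controls no company.
Neither Noa nor any entity Noa controls holds any voting interest in Redfern.
So before the transaction, Noa does not control Redfern.
After the purchase, Noa holds 59% of Redfern directly, and Kiran's stake falls to 41%.
Noa holds 59% of Redfern, so Noa controls Redfern.
Noa did not control Redfern before and does after, so the clause is triggered.

Yes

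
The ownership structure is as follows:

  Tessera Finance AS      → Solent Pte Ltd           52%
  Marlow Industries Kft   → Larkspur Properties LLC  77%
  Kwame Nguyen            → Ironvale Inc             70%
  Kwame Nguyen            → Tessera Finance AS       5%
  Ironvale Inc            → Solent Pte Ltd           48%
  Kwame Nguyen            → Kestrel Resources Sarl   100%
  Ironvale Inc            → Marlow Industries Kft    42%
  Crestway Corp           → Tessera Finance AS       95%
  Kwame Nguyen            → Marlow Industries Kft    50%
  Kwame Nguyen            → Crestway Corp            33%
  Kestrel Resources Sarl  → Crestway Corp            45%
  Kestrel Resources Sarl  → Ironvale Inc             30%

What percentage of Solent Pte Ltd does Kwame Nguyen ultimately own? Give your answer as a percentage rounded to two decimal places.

89.13%

Kwame reaches Solent along 5 paths.
Via Tessera: 5% × 52% = 2.6%.
Via Kestrel → Crestway → Tessera: 100% × 45% × 95% × 52% = 22.23%.
Via Crestway → Tessera: 33% × 95% × 52% = 16.302%.
Via Kestrel → Ironvale: 100% × 30% × 48% = 14.4%.
Via Ironvale: 70% × 48% = 33.6%.
Total: 2.6% + 22.23% + 16.302% + 14.4% + 33.6% = 89.132%.
Rounded: 89.13%.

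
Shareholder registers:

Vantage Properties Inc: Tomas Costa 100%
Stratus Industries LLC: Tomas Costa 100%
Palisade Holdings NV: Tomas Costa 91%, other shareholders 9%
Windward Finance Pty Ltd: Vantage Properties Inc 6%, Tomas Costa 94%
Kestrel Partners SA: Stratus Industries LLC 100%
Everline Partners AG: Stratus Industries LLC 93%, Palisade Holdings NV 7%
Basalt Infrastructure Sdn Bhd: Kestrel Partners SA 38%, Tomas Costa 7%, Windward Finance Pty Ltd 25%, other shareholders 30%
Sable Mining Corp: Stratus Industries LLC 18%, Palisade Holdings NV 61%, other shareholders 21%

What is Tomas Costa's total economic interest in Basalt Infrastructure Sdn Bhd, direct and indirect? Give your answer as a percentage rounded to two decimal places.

Tomas reaches Basalt along 4 paths.
Via Stratus → Kestrel: 100% × 100% × 38% = 38%.
Direct stake: 7% = 7%.
Via Vantage → Windward: 100% × 6% × 25% = 1.5%.
Via Windward: 94% × 25% = 23.5%.
Total: 38% + 7% + 1.5% + 23.5% = 70%.
Rounded: 70.00%.

70.00%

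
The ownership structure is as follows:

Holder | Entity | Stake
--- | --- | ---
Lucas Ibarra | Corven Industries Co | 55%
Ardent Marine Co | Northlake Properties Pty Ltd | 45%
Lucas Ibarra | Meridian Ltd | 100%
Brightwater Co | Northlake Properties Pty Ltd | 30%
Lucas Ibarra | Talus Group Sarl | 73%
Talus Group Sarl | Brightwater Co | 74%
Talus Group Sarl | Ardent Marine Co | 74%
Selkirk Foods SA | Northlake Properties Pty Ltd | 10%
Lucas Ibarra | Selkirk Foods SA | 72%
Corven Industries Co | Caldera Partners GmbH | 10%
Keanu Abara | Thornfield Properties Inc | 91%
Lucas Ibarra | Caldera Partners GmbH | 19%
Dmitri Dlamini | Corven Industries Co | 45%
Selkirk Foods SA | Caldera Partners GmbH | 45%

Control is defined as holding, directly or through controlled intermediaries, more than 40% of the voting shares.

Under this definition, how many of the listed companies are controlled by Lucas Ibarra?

Lucas holds 55% of Corven, so Lucas controls Corven.
Lucas holds 73% of Talus, so Lucas controls Talus.
Lucas holds 72% of Selkirk, so Lucas controls Selkirk.
Talus holds 74% of Brightwater, so Lucas controls Brightwater.
Talus holds 74% of Ardent, so Lucas controls Ardent.
Brightwater and Ardent and Selkirk together hold 30% + 45% + 10% = 85% of Northlake, so Lucas controls Northlake.
Lucas and Selkirk and Corven together hold 19% + 45% + 10% = 74% of Caldera, so Lucas controls Caldera.
Lucas holds 100% of Meridian, so Lucas controls Meridian.
No other company's threshold is met.
Lucas controls 8 companies.

8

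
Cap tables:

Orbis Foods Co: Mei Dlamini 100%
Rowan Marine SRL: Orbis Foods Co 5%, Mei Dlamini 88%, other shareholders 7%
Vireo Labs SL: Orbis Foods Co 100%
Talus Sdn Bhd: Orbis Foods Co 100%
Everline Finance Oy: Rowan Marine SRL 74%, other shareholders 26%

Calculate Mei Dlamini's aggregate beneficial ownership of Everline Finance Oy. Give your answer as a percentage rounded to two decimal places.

68.82%

Mei reaches Everline along 2 paths.
Via Orbis → Rowan: 100% × 5% × 74% = 3.7%.
Via Rowan: 88% × 74% = 65.12%.
Total: 3.7% + 65.12% = 68.82%.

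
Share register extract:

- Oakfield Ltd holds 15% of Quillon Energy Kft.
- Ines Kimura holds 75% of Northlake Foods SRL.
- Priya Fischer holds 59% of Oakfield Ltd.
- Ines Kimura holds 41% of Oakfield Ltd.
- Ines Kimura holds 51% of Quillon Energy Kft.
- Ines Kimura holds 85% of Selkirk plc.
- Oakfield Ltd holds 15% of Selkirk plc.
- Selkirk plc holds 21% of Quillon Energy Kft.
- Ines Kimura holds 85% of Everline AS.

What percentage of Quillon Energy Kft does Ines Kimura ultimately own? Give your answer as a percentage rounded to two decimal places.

Ines reaches Quillon along 4 paths.
Direct stake: 51% = 51%.
Via Oakfield → Selkirk: 41% × 15% × 21% = 1.2915%.
Via Selkirk: 85% × 21% = 17.85%.
Via Oakfield: 41% × 15% = 6.15%.
Total: 51% + 1.2915% + 17.85% + 6.15% = 76.2915%.
Rounded: 76.29%.

76.29%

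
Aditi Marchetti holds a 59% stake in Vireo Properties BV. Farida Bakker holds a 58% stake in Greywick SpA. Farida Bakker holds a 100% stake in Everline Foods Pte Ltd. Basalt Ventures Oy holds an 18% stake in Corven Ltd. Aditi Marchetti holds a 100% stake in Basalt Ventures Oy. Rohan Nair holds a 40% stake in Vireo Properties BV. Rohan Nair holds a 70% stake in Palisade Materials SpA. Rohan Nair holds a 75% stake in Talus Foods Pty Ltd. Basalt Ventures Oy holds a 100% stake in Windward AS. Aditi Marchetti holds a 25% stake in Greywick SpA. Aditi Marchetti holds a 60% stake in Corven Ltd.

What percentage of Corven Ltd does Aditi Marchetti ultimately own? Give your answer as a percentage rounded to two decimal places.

Aditi reaches Corven along 2 paths.
Direct stake: 60% = 60%.
Via Basalt: 100% × 18% = 18%.
Total: 60% + 18% = 78%.
Rounded: 78.00%.

78.00%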